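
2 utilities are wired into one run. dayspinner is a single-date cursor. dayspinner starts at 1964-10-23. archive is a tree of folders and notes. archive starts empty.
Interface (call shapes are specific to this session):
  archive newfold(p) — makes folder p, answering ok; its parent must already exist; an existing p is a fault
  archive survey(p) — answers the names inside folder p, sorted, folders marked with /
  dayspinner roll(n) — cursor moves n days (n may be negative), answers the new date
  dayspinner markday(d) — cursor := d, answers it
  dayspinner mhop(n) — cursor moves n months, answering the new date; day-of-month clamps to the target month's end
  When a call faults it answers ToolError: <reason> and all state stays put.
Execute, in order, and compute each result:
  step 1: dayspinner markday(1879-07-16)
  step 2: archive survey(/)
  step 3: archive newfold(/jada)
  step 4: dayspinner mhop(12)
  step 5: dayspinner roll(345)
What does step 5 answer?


·→ dayspinner markday(d: 1879-07-16)
·← 1879-07-16
·→ archive survey(p: /)
·← []
·→ archive newfold(p: /jada)
·← ok
·→ dayspinner mhop(n: 12)
·← 1880-07-16
·→ dayspinner roll(n: 345)
·← 1881-06-26

Answer: 1881-06-26


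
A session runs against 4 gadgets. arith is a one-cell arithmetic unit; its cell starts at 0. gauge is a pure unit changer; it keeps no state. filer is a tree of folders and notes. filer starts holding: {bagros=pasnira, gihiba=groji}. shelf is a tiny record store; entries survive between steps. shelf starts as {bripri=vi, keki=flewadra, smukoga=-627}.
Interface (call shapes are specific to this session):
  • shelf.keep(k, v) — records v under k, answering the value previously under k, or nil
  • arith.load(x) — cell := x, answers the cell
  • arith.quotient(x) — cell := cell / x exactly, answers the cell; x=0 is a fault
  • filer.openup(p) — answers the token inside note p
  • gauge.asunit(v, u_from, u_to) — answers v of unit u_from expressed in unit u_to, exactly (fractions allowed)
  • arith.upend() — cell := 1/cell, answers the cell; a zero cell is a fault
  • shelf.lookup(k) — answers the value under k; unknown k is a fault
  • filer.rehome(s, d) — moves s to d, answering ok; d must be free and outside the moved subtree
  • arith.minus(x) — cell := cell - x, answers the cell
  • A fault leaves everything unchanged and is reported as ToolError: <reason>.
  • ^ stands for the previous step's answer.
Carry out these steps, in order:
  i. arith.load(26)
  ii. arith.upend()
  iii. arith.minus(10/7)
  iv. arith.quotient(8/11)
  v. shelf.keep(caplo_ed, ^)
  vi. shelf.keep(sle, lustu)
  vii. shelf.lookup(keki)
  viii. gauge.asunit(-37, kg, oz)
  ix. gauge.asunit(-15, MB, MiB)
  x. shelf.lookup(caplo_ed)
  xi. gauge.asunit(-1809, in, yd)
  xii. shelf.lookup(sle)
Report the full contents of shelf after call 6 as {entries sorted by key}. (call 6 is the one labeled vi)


Answer: {bripri=vi, caplo_ed=-2783/1456, keki=flewadra, sle=lustu, smukoga=-627}

Derivation:
# arith.load(26) => 26
# arith.upend() => 1/26
# arith.minus(10/7) => -253/182
# arith.quotient(8/11) => -2783/1456
# shelf.keep(caplo_ed, ^) => nil
# shelf.keep(sle, lustu) => nil
# shelf.lookup(keki) => flewadra
# gauge.asunit(-37, kg, oz) => -59200000000/45359237
# gauge.asunit(-15, MB, MiB) => -234375/16384
# shelf.lookup(caplo_ed) => -2783/1456
# gauge.asunit(-1809, in, yd) => -201/4
# shelf.lookup(sle) => lustu


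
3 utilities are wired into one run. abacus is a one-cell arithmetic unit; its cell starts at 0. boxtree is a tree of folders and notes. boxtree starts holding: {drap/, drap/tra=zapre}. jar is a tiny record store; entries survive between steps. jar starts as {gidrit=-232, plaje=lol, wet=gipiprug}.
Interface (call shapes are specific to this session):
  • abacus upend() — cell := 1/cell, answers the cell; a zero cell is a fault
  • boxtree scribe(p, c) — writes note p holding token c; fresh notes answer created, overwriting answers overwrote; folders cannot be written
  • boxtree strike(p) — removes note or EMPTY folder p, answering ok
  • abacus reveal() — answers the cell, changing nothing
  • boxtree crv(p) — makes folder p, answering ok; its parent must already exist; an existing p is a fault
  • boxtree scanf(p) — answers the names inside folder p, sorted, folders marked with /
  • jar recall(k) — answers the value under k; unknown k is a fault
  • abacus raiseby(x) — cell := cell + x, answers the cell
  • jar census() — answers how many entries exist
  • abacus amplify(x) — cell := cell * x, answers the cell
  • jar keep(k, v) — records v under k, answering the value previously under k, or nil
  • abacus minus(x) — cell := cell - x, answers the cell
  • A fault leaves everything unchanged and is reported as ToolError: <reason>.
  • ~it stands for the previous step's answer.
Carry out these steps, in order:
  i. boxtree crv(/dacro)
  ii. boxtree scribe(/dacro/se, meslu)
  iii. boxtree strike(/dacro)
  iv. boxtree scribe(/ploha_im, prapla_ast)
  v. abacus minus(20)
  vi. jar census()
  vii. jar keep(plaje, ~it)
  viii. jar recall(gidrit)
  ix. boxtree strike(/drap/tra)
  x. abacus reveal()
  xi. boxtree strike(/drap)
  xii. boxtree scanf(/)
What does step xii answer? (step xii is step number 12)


Answer: [dacro/, ploha_im]

Derivation:
I use boxtree crv using p=/dacro, which returns ok.
Calling boxtree scribe using p=/dacro/se, c=meslu: created.
Invoking boxtree strike using p=/dacro, giving ToolError: not empty.
I invoke boxtree scribe using p=/ploha_im, c=prapla_ast, and see created.
Using abacus minus using x=20, → -20.
Invoking jar census, and observe 3.
I invoke jar keep using k=plaje, v=~it: lol.
Invoking jar recall using k=gidrit, and observe -232.
Invoking boxtree strike using p=/drap/tra, giving ok.
Then abacus reveal(), and get -20.
Next I call boxtree strike using p=/drap, → ok.
Now I run boxtree scanf using p=/, yielding [dacro/, ploha_im].


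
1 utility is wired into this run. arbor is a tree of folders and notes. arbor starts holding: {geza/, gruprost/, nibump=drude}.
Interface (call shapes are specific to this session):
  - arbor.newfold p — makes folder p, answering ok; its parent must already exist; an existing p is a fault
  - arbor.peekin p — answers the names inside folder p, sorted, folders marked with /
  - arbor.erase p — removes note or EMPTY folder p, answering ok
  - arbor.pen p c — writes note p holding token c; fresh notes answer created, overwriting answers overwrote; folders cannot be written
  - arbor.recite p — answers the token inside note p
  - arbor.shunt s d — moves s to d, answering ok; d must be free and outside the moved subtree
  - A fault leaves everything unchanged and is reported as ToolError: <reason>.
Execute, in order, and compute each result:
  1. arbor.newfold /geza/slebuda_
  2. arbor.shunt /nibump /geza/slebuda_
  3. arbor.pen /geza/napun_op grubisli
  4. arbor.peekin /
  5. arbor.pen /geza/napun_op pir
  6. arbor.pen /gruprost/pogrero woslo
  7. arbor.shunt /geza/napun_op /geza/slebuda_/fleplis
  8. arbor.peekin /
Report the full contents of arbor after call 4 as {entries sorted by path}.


Step: arbor.newfold[/geza/slebuda_]
Result: ok
Step: arbor.shunt[/nibump; /geza/slebuda_]
Result: ToolError: exists
Step: arbor.pen[/geza/napun_op; grubisli]
Result: created
Step: arbor.peekin[/]
Result: [geza/, gruprost/, nibump]
Step: arbor.pen[/geza/napun_op; pir]
Result: overwrote
Step: arbor.pen[/gruprost/pogrero; woslo]
Result: created
Step: arbor.shunt[/geza/napun_op; /geza/slebuda_/fleplis]
Result: ok
Step: arbor.peekin[/]
Result: [geza/, gruprost/, nibump]

Answer: {geza/, geza/napun_op=grubisli, geza/slebuda_/, gruprost/, nibump=drude}


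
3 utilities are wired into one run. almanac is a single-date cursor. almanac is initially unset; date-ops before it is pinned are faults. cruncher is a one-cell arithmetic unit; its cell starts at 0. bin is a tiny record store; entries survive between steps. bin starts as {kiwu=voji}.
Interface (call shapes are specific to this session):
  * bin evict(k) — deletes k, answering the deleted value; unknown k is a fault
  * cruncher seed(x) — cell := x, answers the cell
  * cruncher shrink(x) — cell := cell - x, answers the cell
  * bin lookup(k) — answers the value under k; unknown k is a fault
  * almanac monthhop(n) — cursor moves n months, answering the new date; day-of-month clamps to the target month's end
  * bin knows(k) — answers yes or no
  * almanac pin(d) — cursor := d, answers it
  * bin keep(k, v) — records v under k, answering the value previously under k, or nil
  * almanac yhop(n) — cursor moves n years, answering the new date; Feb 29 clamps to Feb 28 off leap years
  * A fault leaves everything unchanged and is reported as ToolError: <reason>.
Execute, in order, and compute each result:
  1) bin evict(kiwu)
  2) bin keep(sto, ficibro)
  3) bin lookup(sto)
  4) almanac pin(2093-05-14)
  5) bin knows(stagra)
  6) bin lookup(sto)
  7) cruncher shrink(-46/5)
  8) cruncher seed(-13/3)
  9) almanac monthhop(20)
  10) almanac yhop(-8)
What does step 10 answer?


-> bin evict(k='kiwu')
<- voji
-> bin keep(k='sto', v='ficibro')
<- nil
-> bin lookup(k='sto')
<- ficibro
-> almanac pin(d='2093-05-14')
<- 2093-05-14
-> bin knows(k='stagra')
<- no
-> bin lookup(k='sto')
<- ficibro
-> cruncher shrink(x='-46/5')
<- 46/5
-> cruncher seed(x='-13/3')
<- -13/3
-> almanac monthhop(n='20')
<- 2095-01-14
-> almanac yhop(n='-8')
<- 2087-01-14

Answer: 2087-01-14


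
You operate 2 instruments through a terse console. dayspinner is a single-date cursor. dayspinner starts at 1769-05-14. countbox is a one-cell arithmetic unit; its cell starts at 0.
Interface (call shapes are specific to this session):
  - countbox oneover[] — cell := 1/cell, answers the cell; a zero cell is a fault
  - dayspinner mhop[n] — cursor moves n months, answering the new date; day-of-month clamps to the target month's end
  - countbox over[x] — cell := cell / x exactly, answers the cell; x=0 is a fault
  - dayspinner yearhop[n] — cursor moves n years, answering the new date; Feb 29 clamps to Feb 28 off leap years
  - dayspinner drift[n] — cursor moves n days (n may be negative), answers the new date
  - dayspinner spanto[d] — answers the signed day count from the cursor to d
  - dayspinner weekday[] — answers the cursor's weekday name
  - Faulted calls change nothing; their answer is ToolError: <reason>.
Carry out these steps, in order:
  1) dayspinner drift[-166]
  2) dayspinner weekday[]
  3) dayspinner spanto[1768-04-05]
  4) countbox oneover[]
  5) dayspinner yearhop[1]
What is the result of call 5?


Answer: 1769-11-29

Derivation:
# dayspinner drift(n=-166) -> 1768-11-29
# dayspinner weekday() -> Tuesday
# dayspinner spanto(d=1768-04-05) -> -238
# countbox oneover() -> ToolError: reciprocal of zero
# dayspinner yearhop(n=1) -> 1769-11-29


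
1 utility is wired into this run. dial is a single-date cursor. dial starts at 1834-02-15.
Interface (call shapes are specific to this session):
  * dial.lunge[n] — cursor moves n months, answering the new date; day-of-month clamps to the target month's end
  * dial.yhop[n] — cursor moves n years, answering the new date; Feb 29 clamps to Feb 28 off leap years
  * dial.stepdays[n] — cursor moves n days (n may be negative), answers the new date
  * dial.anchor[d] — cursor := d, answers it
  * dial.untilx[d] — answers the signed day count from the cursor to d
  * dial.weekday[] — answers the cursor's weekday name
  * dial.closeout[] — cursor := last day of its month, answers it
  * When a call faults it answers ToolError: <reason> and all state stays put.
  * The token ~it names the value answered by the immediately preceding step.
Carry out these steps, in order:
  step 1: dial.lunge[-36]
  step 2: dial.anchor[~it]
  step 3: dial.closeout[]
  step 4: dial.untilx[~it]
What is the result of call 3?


Answer: 1831-02-28

Derivation:
% dial.lunge n=-36
[out] 1831-02-15
% dial.anchor d=~it
[out] 1831-02-15
% dial.closeout
[out] 1831-02-28
% dial.untilx d=~it
[out] 0


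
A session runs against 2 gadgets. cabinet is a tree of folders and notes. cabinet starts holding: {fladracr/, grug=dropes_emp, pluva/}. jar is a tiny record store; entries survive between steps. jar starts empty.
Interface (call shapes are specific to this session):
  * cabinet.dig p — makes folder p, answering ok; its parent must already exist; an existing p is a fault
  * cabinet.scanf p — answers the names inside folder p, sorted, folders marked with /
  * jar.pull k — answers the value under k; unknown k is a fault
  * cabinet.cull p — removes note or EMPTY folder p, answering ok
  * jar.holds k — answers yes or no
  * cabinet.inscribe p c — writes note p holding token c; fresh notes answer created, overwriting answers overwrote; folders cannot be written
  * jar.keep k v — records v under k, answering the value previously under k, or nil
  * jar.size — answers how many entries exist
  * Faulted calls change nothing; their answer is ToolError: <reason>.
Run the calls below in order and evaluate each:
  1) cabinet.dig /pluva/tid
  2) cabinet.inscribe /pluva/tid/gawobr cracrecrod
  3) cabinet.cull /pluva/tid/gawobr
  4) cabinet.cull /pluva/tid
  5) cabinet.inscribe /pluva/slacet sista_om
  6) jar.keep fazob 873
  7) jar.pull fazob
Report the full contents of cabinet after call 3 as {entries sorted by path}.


Do: cabinet.dig[p='/pluva/tid']
See: ok
Do: cabinet.inscribe[p='/pluva/tid/gawobr'; c='cracrecrod']
See: created
Do: cabinet.cull[p='/pluva/tid/gawobr']
See: ok
Do: cabinet.cull[p='/pluva/tid']
See: ok
Do: cabinet.inscribe[p='/pluva/slacet'; c='sista_om']
See: created
Do: jar.keep[k='fazob'; v='873']
See: nil
Do: jar.pull[k='fazob']
See: 873

Answer: {fladracr/, grug=dropes_emp, pluva/, pluva/tid/}


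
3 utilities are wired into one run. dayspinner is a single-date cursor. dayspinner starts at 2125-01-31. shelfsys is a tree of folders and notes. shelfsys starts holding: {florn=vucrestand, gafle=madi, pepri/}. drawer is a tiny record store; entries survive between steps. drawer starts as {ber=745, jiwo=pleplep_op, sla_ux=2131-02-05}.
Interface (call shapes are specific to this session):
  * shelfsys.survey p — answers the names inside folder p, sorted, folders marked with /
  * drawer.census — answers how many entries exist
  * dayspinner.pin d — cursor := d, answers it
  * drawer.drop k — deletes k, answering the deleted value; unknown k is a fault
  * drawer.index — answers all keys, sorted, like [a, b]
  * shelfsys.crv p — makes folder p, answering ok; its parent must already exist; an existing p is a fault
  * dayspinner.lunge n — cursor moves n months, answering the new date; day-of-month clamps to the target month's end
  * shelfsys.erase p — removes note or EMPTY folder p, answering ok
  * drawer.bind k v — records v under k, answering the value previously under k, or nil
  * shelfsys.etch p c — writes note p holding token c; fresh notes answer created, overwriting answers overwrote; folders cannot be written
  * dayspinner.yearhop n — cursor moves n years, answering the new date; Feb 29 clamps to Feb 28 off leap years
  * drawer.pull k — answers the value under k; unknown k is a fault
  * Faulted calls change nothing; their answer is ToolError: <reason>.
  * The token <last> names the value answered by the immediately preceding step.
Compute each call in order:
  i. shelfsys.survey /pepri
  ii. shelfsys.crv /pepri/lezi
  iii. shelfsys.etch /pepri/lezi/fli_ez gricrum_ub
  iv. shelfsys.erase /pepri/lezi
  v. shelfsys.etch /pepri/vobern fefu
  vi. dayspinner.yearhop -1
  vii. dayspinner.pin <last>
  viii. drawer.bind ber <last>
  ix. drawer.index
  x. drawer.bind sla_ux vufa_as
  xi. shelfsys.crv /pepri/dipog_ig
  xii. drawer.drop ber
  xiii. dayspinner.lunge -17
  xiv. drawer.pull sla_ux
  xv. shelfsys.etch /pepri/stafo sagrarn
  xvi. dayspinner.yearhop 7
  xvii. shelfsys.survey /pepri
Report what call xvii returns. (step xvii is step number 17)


Answer: [dipog_ig/, lezi/, stafo, vobern]

Derivation:
CALL shelfsys.survey[p='/pepri']
RET  []
CALL shelfsys.crv[p='/pepri/lezi']
RET  ok
CALL shelfsys.etch[p='/pepri/lezi/fli_ez'; c='gricrum_ub']
RET  created
CALL shelfsys.erase[p='/pepri/lezi']
RET  ToolError: not empty
CALL shelfsys.etch[p='/pepri/vobern'; c='fefu']
RET  created
CALL dayspinner.yearhop[n='-1']
RET  2124-01-31
CALL dayspinner.pin[d='<last>']
RET  2124-01-31
CALL drawer.bind[k='ber'; v='<last>']
RET  745
CALL drawer.index[]
RET  [ber, jiwo, sla_ux]
CALL drawer.bind[k='sla_ux'; v='vufa_as']
RET  2131-02-05
CALL shelfsys.crv[p='/pepri/dipog_ig']
RET  ok
CALL drawer.drop[k='ber']
RET  2124-01-31
CALL dayspinner.lunge[n='-17']
RET  2122-08-31
CALL drawer.pull[k='sla_ux']
RET  vufa_as
CALL shelfsys.etch[p='/pepri/stafo'; c='sagrarn']
RET  created
CALL dayspinner.yearhop[n='7']
RET  2129-08-31
CALL shelfsys.survey[p='/pepri']
RET  [dipog_ig/, lezi/, stafo, vobern]


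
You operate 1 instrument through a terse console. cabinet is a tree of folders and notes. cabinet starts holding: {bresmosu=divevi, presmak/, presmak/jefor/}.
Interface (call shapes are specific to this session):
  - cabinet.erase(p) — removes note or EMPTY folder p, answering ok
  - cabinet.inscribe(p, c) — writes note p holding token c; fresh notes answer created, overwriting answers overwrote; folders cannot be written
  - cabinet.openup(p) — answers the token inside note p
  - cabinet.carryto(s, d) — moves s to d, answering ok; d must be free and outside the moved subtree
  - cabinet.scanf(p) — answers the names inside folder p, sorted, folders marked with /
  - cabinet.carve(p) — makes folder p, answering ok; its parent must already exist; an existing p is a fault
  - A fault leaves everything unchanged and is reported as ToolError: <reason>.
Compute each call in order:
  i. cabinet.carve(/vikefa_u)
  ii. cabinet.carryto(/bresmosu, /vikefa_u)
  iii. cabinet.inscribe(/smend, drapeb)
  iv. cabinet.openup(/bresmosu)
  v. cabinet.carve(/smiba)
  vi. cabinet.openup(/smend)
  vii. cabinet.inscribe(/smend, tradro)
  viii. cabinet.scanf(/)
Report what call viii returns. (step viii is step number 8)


[in] cabinet.carve /vikefa_u
= ok
[in] cabinet.carryto /bresmosu /vikefa_u
= ToolError: exists
[in] cabinet.inscribe /smend drapeb
= created
[in] cabinet.openup /bresmosu
= divevi
[in] cabinet.carve /smiba
= ok
[in] cabinet.openup /smend
= drapeb
[in] cabinet.inscribe /smend tradro
= overwrote
[in] cabinet.scanf /
= [bresmosu, presmak/, smend, smiba/, vikefa_u/]

Answer: [bresmosu, presmak/, smend, smiba/, vikefa_u/]


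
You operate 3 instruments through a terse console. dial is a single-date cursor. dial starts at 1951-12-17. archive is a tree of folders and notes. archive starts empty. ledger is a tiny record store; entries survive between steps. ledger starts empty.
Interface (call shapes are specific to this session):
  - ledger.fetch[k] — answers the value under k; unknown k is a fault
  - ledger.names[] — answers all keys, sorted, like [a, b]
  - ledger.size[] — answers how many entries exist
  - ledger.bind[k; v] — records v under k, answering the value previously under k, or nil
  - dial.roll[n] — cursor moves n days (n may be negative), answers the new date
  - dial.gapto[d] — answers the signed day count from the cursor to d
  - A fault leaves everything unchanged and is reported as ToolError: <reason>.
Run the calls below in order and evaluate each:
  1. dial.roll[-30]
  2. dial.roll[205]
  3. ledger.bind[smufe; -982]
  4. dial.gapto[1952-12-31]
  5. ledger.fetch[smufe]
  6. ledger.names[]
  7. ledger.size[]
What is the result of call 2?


Answer: 1952-06-09

Derivation:
I run dial.roll using n=-30, giving 1951-11-17.
Now I run dial.roll using n=205, and see 1952-06-09.
Calling ledger.bind using k=smufe, v=-982, and observe nil.
Using dial.gapto using d=1952-12-31: 205.
Now I run ledger.fetch using k=smufe, → -982.
Calling ledger.names(), — result: [smufe].
I run ledger.size(), giving 1.


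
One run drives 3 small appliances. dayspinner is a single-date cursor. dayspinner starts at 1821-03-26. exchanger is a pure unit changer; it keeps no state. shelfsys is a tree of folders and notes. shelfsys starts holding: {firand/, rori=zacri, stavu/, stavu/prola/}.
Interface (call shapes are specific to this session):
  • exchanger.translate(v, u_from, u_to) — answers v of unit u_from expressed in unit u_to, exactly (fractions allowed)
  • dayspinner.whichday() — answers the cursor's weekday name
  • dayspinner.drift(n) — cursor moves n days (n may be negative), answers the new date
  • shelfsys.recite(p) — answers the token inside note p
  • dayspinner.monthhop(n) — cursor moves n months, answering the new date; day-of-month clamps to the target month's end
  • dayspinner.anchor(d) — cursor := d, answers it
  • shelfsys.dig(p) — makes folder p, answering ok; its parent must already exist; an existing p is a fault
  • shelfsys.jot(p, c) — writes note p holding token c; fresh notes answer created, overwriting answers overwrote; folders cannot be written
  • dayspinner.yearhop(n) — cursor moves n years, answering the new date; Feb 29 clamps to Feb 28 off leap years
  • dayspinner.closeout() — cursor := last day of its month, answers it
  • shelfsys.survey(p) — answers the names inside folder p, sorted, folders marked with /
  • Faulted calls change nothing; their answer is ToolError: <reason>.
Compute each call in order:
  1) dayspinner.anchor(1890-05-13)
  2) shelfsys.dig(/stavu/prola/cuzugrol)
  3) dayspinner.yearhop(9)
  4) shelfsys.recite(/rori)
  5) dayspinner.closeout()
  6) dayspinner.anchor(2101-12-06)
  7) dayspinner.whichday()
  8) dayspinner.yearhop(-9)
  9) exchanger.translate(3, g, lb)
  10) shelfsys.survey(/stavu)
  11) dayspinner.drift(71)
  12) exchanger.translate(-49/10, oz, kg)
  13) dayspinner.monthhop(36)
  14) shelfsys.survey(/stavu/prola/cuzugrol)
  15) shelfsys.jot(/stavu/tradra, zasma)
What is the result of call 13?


Answer: 2096-02-15

Derivation:
! dayspinner.anchor(d='1890-05-13') == 1890-05-13
! shelfsys.dig(p='/stavu/prola/cuzugrol') == ok
! dayspinner.yearhop(n='9') == 1899-05-13
! shelfsys.recite(p='/rori') == zacri
! dayspinner.closeout() == 1899-05-31
! dayspinner.anchor(d='2101-12-06') == 2101-12-06
! dayspinner.whichday() == Tuesday
! dayspinner.yearhop(n='-9') == 2092-12-06
! exchanger.translate(v='3', u_from='g', u_to='lb') == 300000/45359237
! shelfsys.survey(p='/stavu') == [prola/]
! dayspinner.drift(n='71') == 2093-02-15
! exchanger.translate(v='-49/10', u_from='oz', u_to='kg') == -2222602613/16000000000
! dayspinner.monthhop(n='36') == 2096-02-15
! shelfsys.survey(p='/stavu/prola/cuzugrol') == []
! shelfsys.jot(p='/stavu/tradra', c='zasma') == created


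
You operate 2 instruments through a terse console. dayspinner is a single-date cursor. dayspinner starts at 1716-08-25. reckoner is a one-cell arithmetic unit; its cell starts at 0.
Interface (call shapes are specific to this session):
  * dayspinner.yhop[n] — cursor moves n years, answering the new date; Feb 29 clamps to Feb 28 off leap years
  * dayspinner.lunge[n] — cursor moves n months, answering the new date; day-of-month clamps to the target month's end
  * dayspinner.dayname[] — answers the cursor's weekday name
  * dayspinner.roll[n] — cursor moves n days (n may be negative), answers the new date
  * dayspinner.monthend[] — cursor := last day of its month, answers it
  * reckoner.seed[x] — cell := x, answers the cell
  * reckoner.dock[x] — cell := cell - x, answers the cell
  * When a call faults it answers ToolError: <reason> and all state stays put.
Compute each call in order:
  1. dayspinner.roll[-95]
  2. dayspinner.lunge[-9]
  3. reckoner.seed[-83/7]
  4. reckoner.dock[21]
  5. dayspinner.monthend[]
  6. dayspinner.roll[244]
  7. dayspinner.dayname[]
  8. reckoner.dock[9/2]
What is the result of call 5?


% dayspinner.roll n=-95
:: 1716-05-22
% dayspinner.lunge n=-9
:: 1715-08-22
% reckoner.seed x=-83/7
:: -83/7
% reckoner.dock x=21
:: -230/7
% dayspinner.monthend
:: 1715-08-31
% dayspinner.roll n=244
:: 1716-05-01
% dayspinner.dayname
:: Friday
% reckoner.dock x=9/2
:: -523/14

Answer: 1715-08-31


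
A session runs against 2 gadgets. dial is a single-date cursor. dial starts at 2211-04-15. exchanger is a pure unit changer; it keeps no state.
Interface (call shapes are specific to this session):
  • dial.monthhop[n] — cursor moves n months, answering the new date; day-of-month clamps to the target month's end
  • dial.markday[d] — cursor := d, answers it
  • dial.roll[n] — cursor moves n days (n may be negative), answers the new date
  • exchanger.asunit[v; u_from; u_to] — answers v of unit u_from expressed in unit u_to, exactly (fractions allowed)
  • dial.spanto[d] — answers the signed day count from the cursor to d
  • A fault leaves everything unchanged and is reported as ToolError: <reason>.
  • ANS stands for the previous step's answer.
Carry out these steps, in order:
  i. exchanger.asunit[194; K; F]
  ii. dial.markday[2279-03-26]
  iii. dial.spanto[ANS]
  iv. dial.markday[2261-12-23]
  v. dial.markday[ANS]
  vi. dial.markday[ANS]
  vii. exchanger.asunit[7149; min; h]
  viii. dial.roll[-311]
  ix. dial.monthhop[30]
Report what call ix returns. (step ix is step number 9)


>> exchanger.asunit(194, K, F)
<< -11047/100
>> dial.markday(2279-03-26)
<< 2279-03-26
>> dial.spanto(ANS)
<< 0
>> dial.markday(2261-12-23)
<< 2261-12-23
>> dial.markday(ANS)
<< 2261-12-23
>> dial.markday(ANS)
<< 2261-12-23
>> exchanger.asunit(7149, min, h)
<< 2383/20
>> dial.roll(-311)
<< 2261-02-15
>> dial.monthhop(30)
<< 2263-08-15

Answer: 2263-08-15


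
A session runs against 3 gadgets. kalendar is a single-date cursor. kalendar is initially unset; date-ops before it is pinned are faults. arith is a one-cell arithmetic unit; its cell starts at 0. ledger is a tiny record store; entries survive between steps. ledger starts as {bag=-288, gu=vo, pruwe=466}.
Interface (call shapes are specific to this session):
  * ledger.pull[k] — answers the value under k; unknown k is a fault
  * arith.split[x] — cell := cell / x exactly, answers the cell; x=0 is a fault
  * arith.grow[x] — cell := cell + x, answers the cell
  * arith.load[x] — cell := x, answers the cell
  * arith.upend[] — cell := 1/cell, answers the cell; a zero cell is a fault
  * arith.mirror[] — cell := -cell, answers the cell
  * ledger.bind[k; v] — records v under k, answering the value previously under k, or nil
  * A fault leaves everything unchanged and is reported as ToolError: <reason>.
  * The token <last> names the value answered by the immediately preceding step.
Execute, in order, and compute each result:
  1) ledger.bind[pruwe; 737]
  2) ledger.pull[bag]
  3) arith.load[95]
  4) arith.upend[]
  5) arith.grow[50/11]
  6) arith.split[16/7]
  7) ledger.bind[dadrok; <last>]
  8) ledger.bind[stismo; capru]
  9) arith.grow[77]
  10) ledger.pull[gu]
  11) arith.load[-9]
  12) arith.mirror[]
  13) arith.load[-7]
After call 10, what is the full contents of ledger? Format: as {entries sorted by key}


Answer: {bag=-288, dadrok=33327/16720, gu=vo, pruwe=737, stismo=capru}

Derivation:
==> ledger.bind(k→pruwe, v→737)
<== 466
==> ledger.pull(k→bag)
<== -288
==> arith.load(x→95)
<== 95
==> arith.upend()
<== 1/95
==> arith.grow(x→50/11)
<== 4761/1045
==> arith.split(x→16/7)
<== 33327/16720
==> ledger.bind(k→dadrok, v→<last>)
<== nil
==> ledger.bind(k→stismo, v→capru)
<== nil
==> arith.grow(x→77)
<== 1320767/16720
==> ledger.pull(k→gu)
<== vo
==> arith.load(x→-9)
<== -9
==> arith.mirror()
<== 9
==> arith.load(x→-7)
<== -7


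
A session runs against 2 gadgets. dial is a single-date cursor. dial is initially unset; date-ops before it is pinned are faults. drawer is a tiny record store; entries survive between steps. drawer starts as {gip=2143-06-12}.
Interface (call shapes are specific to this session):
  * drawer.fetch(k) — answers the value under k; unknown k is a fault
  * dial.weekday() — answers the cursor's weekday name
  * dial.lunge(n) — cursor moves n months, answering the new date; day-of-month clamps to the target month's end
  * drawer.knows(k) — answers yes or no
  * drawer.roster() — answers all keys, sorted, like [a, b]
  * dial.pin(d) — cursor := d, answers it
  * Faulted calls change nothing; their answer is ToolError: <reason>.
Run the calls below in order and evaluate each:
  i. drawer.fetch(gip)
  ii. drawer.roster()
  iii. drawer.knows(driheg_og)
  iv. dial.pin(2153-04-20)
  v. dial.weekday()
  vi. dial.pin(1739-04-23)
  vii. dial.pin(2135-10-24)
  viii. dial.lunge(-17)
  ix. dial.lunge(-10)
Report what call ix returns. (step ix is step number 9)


> fetch k='gip'
[out] 2143-06-12
> roster
[out] [gip]
> knows k='driheg_og'
[out] no
> pin d='2153-04-20'
[out] 2153-04-20
> weekday
[out] Friday
> pin d='1739-04-23'
[out] 1739-04-23
> pin d='2135-10-24'
[out] 2135-10-24
> lunge n='-17'
[out] 2134-05-24
> lunge n='-10'
[out] 2133-07-24

Answer: 2133-07-24


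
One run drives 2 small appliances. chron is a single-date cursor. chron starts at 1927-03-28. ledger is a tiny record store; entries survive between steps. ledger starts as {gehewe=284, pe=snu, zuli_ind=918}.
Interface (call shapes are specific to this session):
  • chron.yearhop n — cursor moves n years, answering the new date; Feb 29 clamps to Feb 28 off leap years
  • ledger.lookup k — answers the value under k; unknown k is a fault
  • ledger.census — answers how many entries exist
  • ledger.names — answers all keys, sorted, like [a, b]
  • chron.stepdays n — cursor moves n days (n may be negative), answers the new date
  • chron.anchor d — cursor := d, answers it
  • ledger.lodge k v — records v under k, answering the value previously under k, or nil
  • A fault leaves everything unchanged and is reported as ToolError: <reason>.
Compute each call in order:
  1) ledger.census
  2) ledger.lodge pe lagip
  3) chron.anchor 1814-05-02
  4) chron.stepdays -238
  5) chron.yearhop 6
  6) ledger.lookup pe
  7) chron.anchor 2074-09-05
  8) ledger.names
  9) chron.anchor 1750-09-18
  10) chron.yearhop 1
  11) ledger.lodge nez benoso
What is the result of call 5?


-> ledger.census()
<- 3
-> ledger.lodge(pe, lagip)
<- snu
-> chron.anchor(1814-05-02)
<- 1814-05-02
-> chron.stepdays(-238)
<- 1813-09-06
-> chron.yearhop(6)
<- 1819-09-06
-> ledger.lookup(pe)
<- lagip
-> chron.anchor(2074-09-05)
<- 2074-09-05
-> ledger.names()
<- [gehewe, pe, zuli_ind]
-> chron.anchor(1750-09-18)
<- 1750-09-18
-> chron.yearhop(1)
<- 1751-09-18
-> ledger.lodge(nez, benoso)
<- nil

Answer: 1819-09-06


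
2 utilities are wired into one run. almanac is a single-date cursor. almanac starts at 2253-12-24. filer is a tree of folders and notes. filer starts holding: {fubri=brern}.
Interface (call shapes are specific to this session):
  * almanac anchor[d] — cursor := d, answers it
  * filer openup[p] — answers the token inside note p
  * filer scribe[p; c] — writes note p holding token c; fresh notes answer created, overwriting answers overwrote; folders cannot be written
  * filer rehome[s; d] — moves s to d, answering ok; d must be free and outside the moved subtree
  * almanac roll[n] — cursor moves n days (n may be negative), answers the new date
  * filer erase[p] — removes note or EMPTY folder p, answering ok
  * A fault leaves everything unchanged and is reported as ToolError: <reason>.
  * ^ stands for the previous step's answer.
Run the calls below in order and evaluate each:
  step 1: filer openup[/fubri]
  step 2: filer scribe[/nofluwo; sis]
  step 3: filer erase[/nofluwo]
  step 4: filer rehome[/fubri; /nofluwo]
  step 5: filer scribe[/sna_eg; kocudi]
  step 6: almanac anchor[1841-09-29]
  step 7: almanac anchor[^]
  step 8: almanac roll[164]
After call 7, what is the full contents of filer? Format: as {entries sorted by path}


·→ filer openup(p=/fubri)
·← brern
·→ filer scribe(p=/nofluwo, c=sis)
·← created
·→ filer erase(p=/nofluwo)
·← ok
·→ filer rehome(s=/fubri, d=/nofluwo)
·← ok
·→ filer scribe(p=/sna_eg, c=kocudi)
·← created
·→ almanac anchor(d=1841-09-29)
·← 1841-09-29
·→ almanac anchor(d=^)
·← 1841-09-29
·→ almanac roll(n=164)
·← 1842-03-12

Answer: {nofluwo=brern, sna_eg=kocudi}


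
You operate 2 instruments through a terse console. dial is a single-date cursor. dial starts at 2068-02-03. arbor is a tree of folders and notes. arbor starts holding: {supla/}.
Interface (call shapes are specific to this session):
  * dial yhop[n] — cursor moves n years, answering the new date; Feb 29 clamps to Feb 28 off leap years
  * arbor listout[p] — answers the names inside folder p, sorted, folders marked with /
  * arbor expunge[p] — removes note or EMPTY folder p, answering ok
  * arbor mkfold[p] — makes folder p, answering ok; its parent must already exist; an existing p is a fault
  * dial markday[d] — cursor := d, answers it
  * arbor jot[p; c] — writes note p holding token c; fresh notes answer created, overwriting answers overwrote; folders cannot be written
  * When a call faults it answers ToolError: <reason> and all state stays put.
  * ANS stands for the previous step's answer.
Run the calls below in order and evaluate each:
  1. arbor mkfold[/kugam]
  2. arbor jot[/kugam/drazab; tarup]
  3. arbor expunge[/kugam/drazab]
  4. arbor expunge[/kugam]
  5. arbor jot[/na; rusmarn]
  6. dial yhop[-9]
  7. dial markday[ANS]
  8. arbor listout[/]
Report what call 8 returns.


Answer: [na, supla/]

Derivation:
// arbor mkfold(p='/kugam') == ok
// arbor jot(p='/kugam/drazab', c='tarup') == created
// arbor expunge(p='/kugam/drazab') == ok
// arbor expunge(p='/kugam') == ok
// arbor jot(p='/na', c='rusmarn') == created
// dial yhop(n='-9') == 2059-02-03
// dial markday(d='ANS') == 2059-02-03
// arbor listout(p='/') == [na, supla/]


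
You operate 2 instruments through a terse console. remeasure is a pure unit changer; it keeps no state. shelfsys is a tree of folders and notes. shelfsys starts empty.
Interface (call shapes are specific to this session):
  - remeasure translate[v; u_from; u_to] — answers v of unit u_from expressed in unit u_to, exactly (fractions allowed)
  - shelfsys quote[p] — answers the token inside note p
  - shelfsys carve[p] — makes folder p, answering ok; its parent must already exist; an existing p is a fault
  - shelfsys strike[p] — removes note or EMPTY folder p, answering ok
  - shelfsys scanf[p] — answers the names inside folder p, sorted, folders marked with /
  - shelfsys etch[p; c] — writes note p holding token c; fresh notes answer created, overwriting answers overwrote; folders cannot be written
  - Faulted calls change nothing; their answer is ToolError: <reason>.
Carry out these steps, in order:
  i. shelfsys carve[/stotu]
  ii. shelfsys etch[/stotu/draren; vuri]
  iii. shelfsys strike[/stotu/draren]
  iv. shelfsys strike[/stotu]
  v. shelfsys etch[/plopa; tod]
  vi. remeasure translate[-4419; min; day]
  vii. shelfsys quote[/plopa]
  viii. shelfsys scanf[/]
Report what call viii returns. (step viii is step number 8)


·→ shelfsys carve(p: /stotu)
·← ok
·→ shelfsys etch(p: /stotu/draren, c: vuri)
·← created
·→ shelfsys strike(p: /stotu/draren)
·← ok
·→ shelfsys strike(p: /stotu)
·← ok
·→ shelfsys etch(p: /plopa, c: tod)
·← created
·→ remeasure translate(v: -4419, u_from: min, u_to: day)
·← -491/160
·→ shelfsys quote(p: /plopa)
·← tod
·→ shelfsys scanf(p: /)
·← [plopa]

Answer: [plopa]


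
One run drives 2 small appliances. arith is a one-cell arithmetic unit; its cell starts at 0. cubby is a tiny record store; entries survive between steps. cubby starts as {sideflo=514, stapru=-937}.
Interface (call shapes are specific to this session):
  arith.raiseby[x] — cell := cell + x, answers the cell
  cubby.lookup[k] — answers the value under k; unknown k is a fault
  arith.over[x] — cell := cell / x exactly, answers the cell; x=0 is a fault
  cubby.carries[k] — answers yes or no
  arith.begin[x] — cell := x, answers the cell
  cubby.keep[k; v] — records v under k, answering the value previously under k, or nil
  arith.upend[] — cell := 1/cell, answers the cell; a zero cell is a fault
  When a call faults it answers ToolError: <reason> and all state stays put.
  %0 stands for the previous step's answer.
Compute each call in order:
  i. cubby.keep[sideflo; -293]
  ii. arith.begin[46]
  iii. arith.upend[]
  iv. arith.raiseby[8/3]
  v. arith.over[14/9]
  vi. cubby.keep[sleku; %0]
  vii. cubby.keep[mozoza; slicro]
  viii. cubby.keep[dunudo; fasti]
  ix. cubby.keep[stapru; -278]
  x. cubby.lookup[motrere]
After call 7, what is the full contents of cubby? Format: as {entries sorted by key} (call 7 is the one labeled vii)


Answer: {mozoza=slicro, sideflo=-293, sleku=159/92, stapru=-937}

Derivation:
I use cubby.keep(k→sideflo, v→-293), → 514.
I try arith.begin(x→46), and get 46.
Using arith.upend(), and observe 1/46.
Invoking arith.raiseby(x→8/3): 371/138.
Now I run arith.over(x→14/9), yielding 159/92.
Next I call cubby.keep(k→sleku, v→%0), yielding nil.
Then cubby.keep(k→mozoza, v→slicro), → nil.
Calling cubby.keep(k→dunudo, v→fasti), giving nil.
Then cubby.keep(k→stapru, v→-278), which returns -937.
I call cubby.lookup(k→motrere), and get ToolError: no such key motrere.


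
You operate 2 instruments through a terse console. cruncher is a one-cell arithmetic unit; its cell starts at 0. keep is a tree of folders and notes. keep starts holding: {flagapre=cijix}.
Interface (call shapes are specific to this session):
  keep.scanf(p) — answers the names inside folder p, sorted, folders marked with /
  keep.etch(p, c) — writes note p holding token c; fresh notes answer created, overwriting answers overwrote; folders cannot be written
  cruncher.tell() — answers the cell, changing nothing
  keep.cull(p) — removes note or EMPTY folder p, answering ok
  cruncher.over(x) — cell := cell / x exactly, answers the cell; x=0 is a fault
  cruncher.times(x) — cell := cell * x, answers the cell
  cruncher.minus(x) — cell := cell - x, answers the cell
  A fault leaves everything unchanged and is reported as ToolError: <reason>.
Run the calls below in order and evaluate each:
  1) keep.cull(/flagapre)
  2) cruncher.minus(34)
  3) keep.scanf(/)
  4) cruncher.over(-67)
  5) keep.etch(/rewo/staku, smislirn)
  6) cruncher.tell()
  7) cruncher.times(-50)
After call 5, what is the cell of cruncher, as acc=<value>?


$ cull p: /flagapre
= ok
$ minus x: 34
= -34
$ scanf p: /
= []
$ over x: -67
= 34/67
$ etch p: /rewo/staku c: smislirn
= ToolError: no parent
$ tell
= 34/67
$ times x: -50
= -1700/67

Answer: acc=34/67


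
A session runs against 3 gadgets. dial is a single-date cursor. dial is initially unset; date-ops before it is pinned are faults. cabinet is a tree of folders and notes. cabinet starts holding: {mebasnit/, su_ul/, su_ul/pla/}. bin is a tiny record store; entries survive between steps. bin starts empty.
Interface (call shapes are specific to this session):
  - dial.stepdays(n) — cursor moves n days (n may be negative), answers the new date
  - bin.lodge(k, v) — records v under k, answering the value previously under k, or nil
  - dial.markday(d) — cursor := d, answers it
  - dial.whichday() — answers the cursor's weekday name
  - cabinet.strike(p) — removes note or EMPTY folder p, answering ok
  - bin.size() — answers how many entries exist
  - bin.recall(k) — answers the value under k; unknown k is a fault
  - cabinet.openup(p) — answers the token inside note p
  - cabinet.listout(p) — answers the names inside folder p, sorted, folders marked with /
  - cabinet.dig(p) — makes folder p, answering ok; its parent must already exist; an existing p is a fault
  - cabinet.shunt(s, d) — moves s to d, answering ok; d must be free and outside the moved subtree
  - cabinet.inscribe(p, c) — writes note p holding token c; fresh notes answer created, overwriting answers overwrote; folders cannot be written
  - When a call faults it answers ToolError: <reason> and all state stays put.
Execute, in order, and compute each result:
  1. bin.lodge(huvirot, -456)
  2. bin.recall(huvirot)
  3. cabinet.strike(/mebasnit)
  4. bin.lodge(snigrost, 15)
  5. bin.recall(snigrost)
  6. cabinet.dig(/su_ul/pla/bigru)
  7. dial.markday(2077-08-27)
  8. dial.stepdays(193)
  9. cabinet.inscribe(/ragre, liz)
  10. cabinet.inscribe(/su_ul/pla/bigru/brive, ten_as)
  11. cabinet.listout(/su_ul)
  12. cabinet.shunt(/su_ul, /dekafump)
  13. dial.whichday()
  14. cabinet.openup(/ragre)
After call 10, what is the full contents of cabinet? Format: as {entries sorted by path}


I use lodge using k='huvirot', v='-456', → nil.
I use recall using k='huvirot', and see -456.
Next I call strike using p='/mebasnit', — result: ok.
I try lodge using k='snigrost', v='15', → nil.
I call recall using k='snigrost', yielding 15.
I invoke dig using p='/su_ul/pla/bigru', → ok.
I use markday using d='2077-08-27', which returns 2077-08-27.
Invoking stepdays using n='193', → 2078-03-08.
Calling inscribe using p='/ragre', c='liz', → created.
Next I call inscribe using p='/su_ul/pla/bigru/brive', c='ten_as', giving created.
Using listout using p='/su_ul', and observe [pla/].
I call shunt using s='/su_ul', d='/dekafump', which returns ok.
Using whichday, and get Tuesday.
Calling openup using p='/ragre': liz.

Answer: {ragre=liz, su_ul/, su_ul/pla/, su_ul/pla/bigru/, su_ul/pla/bigru/brive=ten_as}
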